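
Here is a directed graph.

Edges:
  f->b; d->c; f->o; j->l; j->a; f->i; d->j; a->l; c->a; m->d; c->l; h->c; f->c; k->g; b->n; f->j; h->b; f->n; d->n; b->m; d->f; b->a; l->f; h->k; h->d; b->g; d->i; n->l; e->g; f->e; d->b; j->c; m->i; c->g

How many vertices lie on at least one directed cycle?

9

A vertex is on a directed cycle iff it belongs to a strongly connected component of size ≥ 2 (or has a self-loop).
The vertices on cycles are {a, b, c, d, f, j, l, m, n} — 9 in total.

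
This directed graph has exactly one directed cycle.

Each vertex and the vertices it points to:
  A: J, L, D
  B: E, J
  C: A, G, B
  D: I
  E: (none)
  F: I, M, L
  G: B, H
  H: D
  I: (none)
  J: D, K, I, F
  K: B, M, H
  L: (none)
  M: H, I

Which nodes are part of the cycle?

DFS with gray/black marking from B:
B gray
  E gray
  E black
  J gray
    D gray
      I gray
      I black
    D black
    K gray
      K→B: B is gray → back edge
Back edge closes the cycle B → J → K → B; its vertices are {B, J, K}.

B, J, K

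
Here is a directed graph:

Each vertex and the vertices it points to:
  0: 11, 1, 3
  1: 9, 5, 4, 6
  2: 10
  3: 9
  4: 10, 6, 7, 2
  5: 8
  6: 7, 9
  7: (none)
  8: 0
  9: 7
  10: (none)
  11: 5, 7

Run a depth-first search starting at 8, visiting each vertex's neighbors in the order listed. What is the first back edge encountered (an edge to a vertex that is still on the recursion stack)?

5→8

DFS from 8 (visiting each vertex's neighbors in the order listed); mark gray on enter, black on exit:
8 gray
  0 gray
    11 gray
      5 gray
        5→8: 8 is gray → back edge
First back edge: 5 → 8.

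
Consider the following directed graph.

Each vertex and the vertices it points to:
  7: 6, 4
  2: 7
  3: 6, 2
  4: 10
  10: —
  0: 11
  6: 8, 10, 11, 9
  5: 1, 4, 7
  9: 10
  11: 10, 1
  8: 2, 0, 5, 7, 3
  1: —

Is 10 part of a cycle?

No

10 lies on a cycle iff there is a path from 10 back to itself.
Exploring from 10, it never reaches itself; equivalently, its strongly connected component is a singleton.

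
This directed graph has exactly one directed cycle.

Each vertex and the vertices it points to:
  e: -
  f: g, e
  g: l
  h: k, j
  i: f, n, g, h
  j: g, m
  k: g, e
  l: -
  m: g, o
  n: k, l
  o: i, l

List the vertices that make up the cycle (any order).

h, i, j, m, o

DFS with gray/black marking from i:
i gray
  f gray
    g gray
      l gray
      l black
    g black
    e gray
    e black
  f black
  n gray
    k gray
      k→g: g black — skip
      k→e: e black — skip
    k black
    n→l: l black — skip
  n black
  i→g: g black — skip
  h gray
    h→k: k black — skip
    j gray
      j→g: g black — skip
      m gray
        m→g: g black — skip
        o gray
          o→i: i is gray → back edge
Back edge closes the cycle i → h → j → m → o → i; its vertices are {h, i, j, m, o}.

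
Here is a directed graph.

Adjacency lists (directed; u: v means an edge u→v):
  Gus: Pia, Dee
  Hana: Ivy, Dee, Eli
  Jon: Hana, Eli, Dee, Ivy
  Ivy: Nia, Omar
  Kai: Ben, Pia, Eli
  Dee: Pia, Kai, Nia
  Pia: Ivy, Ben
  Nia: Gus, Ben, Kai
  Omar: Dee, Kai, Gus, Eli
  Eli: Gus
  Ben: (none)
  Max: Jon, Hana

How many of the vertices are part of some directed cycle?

8

A vertex is on a directed cycle iff it belongs to a strongly connected component of size ≥ 2 (or has a self-loop).
The vertices on cycles are {Dee, Eli, Gus, Ivy, Kai, Nia, Pia, Omar} — 8 in total.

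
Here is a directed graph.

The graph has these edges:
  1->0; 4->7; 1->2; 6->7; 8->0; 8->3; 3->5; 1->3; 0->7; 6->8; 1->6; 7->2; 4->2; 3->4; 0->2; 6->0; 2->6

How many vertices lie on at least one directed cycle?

7

A vertex is on a directed cycle iff it belongs to a strongly connected component of size ≥ 2 (or has a self-loop).
The vertices on cycles are {0, 2, 3, 4, 6, 7, 8} — 7 in total.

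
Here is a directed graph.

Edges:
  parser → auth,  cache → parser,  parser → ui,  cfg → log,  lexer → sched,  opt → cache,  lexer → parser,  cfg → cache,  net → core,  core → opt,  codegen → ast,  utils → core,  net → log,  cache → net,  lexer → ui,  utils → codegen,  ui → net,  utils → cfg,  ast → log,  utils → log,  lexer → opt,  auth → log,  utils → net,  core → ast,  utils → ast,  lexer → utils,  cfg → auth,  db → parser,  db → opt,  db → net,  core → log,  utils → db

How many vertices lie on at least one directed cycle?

6

A vertex is on a directed cycle iff it belongs to a strongly connected component of size ≥ 2 (or has a self-loop).
The vertices on cycles are {ui, net, opt, core, cache, parser} — 6 in total.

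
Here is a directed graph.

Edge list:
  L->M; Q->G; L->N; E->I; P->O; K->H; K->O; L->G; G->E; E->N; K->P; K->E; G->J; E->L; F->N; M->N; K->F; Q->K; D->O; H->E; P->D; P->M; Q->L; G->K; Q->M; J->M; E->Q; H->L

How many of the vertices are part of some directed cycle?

6

A vertex is on a directed cycle iff it belongs to a strongly connected component of size ≥ 2 (or has a self-loop).
The vertices on cycles are {E, G, H, K, L, Q} — 6 in total.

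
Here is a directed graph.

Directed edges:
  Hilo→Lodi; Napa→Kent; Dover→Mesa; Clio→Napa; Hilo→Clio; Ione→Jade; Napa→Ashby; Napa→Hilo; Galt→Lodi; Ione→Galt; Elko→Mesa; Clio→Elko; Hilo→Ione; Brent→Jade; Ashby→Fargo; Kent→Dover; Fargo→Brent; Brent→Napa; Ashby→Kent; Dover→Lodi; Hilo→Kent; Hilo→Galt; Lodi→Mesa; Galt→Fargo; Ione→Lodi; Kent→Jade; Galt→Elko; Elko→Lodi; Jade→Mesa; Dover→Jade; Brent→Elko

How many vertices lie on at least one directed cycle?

A vertex is on a directed cycle iff it belongs to a strongly connected component of size ≥ 2 (or has a self-loop).
The vertices on cycles are {Clio, Galt, Hilo, Ione, Napa, Ashby, Brent, Fargo} — 8 in total.

8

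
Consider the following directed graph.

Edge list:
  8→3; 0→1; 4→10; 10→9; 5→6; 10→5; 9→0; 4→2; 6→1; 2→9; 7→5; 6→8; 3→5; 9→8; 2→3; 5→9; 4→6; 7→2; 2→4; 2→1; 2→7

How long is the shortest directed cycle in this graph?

For each vertex v, BFS finds the shortest path from v back to v.
The shortest such closed walk is 7 → 2 → 7, length 2.

2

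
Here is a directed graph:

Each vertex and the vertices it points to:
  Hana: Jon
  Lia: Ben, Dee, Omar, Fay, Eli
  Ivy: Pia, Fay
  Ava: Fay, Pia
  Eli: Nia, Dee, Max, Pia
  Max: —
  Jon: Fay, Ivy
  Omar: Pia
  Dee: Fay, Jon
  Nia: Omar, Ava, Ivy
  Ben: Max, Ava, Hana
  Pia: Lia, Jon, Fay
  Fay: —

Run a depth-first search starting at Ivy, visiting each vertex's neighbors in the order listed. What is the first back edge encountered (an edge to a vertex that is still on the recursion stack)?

DFS from Ivy (visiting each vertex's neighbors in the order listed); mark gray on enter, black on exit:
Ivy gray
  Pia gray
    Lia gray
      Ben gray
        Max gray
        Max black
        Ava gray
          Fay gray
          Fay black
          Ava→Pia: Pia is gray → back edge
First back edge: Ava → Pia.

Ava→Pia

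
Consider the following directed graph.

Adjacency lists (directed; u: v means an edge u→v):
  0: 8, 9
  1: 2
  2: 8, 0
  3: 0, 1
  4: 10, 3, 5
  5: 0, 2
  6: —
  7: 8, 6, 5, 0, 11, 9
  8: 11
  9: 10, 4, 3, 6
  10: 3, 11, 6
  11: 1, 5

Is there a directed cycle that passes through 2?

2 is on a cycle iff 2 can reach itself via ≥1 edge.
2 → 8 → 11 → 1 → 2 — yes.

Yes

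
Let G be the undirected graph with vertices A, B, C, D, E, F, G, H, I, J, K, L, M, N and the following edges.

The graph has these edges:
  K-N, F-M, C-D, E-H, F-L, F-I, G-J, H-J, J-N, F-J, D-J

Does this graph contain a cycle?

No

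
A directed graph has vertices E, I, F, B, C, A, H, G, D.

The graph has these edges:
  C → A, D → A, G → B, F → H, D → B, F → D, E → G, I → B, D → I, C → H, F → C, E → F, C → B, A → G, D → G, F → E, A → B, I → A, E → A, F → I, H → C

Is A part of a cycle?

A lies on a cycle iff there is a path from A back to itself.
Exploring from A, it never reaches itself; equivalently, its strongly connected component is a singleton.

No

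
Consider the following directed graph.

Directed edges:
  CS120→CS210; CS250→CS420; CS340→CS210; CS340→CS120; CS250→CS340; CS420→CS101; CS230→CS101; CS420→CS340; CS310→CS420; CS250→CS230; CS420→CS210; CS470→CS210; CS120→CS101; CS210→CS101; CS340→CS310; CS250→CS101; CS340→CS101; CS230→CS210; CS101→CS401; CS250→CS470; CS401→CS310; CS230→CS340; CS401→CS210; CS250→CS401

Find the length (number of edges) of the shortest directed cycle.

3

For each vertex v, BFS finds the shortest path from v back to v.
The shortest such closed walk is CS401 → CS210 → CS101 → CS401, length 3.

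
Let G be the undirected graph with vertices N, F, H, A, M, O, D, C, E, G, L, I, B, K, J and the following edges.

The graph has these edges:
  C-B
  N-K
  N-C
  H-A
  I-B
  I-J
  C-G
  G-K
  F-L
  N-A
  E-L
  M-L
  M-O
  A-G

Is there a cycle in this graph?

Yes

DFS, tracking each vertex's parent; an edge to a visited non-parent vertex closes a cycle.
Start from I:
visit I (parent –)
  visit B (parent I)
    visit C (parent B)
      visit N (parent C)
        visit A (parent N)
          visit H (parent A)
            H–A: parent, skip
          A–N: parent, skip
          visit G (parent A)
            visit K (parent G)
              K–G: parent, skip
              K–N: N visited and ≠ parent → cycle
Cycle: N – A – G – K – N.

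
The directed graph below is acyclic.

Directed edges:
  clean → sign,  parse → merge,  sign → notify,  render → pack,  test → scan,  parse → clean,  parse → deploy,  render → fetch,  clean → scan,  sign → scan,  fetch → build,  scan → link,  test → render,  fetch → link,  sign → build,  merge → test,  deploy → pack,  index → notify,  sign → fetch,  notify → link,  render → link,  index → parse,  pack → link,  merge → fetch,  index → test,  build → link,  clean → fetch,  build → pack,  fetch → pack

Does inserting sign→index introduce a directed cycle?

Adding sign→index creates a cycle iff index can already reach sign.
Path from index: index → parse → clean → sign.
So index → … → sign → index is a cycle.

Yes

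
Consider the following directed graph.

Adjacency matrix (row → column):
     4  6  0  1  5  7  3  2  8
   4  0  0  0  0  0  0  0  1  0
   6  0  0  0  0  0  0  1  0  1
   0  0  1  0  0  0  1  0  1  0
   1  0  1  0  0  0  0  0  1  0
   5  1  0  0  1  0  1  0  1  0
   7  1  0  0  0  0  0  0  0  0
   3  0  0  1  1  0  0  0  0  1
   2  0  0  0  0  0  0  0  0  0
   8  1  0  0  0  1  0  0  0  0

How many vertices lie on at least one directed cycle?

A vertex is on a directed cycle iff it belongs to a strongly connected component of size ≥ 2 (or has a self-loop).
The vertices on cycles are {0, 1, 3, 5, 6, 8} — 6 in total.

6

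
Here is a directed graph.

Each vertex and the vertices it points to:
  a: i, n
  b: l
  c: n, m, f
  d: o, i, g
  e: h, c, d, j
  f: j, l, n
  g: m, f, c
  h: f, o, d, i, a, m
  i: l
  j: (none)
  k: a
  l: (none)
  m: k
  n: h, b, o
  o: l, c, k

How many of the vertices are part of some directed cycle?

10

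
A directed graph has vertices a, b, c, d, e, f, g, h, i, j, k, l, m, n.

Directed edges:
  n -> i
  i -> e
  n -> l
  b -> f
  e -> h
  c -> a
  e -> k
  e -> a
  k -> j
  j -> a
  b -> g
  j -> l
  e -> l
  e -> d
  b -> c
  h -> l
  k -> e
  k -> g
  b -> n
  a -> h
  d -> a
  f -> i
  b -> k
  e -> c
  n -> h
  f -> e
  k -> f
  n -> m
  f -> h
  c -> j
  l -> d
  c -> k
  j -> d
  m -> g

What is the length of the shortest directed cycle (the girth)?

2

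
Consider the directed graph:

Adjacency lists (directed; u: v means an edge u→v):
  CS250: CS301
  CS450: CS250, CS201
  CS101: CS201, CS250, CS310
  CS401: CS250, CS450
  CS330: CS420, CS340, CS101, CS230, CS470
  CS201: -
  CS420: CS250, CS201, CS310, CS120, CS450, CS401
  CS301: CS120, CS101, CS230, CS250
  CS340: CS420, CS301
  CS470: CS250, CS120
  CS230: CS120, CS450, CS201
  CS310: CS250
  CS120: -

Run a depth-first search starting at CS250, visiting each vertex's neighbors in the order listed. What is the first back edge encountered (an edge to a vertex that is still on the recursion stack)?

CS101→CS250

DFS from CS250 (visiting each vertex's neighbors in the order listed); mark gray on enter, black on exit:
CS250 gray
  CS301 gray
    CS120 gray
    CS120 black
    CS101 gray
      CS201 gray
      CS201 black
      CS101→CS250: CS250 is gray → back edge
First back edge: CS101 → CS250.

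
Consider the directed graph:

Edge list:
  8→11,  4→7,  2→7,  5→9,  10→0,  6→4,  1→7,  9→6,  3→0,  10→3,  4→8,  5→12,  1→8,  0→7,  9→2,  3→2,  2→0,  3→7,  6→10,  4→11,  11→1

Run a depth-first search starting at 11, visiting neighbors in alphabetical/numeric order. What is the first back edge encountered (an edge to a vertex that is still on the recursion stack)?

8->11

DFS from 11 (visiting neighbors in alphabetical/numeric order); mark gray on enter, black on exit:
11 gray
  1 gray
    7 gray
    7 black
    8 gray
      8→11: 11 is gray → back edge
First back edge: 8 → 11.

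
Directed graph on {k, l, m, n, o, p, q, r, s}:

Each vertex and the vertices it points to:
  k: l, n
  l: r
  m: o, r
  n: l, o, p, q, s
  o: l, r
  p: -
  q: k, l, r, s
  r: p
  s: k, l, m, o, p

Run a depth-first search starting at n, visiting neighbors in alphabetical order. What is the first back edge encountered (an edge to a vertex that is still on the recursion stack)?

DFS from n (visiting neighbors in alphabetical order); mark gray on enter, black on exit:
n gray
  l gray
    r gray
      p gray
      p black
    r black
  l black
  o gray
    o→l: l black — skip
    o→r: r black — skip
  o black
  n→p: p black — skip
  q gray
    k gray
      k→l: l black — skip
      k→n: n is gray → back edge
First back edge: k → n.

k→n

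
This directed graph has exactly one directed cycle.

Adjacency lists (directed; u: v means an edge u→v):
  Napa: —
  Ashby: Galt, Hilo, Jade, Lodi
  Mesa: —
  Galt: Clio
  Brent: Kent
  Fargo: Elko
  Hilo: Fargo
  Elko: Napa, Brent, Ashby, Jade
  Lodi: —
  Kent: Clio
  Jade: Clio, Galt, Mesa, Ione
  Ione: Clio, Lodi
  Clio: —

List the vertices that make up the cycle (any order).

Elko, Hilo, Ashby, Fargo

DFS with gray/black marking from Fargo:
Fargo gray
  Elko gray
    Napa gray
    Napa black
    Brent gray
      Kent gray
        Clio gray
        Clio black
      Kent black
    Brent black
    Ashby gray
      Galt gray
        Galt→Clio: Clio black — skip
      Galt black
      Hilo gray
        Hilo→Fargo: Fargo is gray → back edge
Back edge closes the cycle Fargo → Elko → Ashby → Hilo → Fargo; its vertices are {Elko, Hilo, Ashby, Fargo}.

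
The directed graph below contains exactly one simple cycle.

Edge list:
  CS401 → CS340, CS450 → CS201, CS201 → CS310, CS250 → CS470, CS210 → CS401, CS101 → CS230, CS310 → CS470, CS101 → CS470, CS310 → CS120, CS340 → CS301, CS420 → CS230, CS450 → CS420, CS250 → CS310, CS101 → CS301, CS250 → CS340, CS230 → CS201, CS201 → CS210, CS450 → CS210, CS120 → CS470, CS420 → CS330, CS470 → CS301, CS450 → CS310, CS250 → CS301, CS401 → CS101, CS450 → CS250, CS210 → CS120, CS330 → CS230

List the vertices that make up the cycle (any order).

CS101, CS201, CS210, CS230, CS401

DFS with gray/black marking from CS201:
CS201 gray
  CS310 gray
    CS120 gray
      CS470 gray
        CS301 gray
        CS301 black
      CS470 black
    CS120 black
    CS310→CS470: CS470 black — skip
  CS310 black
  CS210 gray
    CS401 gray
      CS101 gray
        CS101→CS470: CS470 black — skip
        CS101→CS301: CS301 black — skip
        CS230 gray
          CS230→CS201: CS201 is gray → back edge
Back edge closes the cycle CS201 → CS210 → CS401 → CS101 → CS230 → CS201; its vertices are {CS101, CS201, CS210, CS230, CS401}.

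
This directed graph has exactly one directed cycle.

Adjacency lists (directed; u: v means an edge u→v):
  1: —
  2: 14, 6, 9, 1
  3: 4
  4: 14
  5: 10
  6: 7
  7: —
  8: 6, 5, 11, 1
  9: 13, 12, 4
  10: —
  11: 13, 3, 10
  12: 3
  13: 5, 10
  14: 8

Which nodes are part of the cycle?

3, 4, 8, 11, 14

DFS with gray/black marking from 14:
14 gray
  8 gray
    6 gray
      7 gray
      7 black
    6 black
    5 gray
      10 gray
      10 black
    5 black
    11 gray
      13 gray
        13→5: 5 black — skip
        13→10: 10 black — skip
      13 black
      3 gray
        4 gray
          4→14: 14 is gray → back edge
Back edge closes the cycle 14 → 8 → 11 → 3 → 4 → 14; its vertices are {3, 4, 8, 11, 14}.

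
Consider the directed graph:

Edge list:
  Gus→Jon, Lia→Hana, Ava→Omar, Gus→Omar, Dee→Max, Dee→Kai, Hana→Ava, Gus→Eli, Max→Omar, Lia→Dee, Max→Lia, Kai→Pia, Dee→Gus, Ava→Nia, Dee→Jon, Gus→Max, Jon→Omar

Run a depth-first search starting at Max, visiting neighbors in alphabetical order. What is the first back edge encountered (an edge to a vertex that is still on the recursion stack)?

Gus->Max

DFS from Max (visiting neighbors in alphabetical order); mark gray on enter, black on exit:
Max gray
  Lia gray
    Dee gray
      Gus gray
        Eli gray
        Eli black
        Jon gray
          Omar gray
          Omar black
        Jon black
        Gus→Max: Max is gray → back edge
First back edge: Gus → Max.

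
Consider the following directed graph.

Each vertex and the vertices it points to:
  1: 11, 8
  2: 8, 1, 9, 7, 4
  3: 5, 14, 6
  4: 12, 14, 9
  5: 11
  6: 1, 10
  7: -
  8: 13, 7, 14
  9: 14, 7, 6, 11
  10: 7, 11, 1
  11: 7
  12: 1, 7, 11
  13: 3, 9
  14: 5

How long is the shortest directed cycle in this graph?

5

For each vertex v, BFS finds the shortest path from v back to v.
The shortest such closed walk is 8 → 13 → 9 → 6 → 1 → 8, length 5.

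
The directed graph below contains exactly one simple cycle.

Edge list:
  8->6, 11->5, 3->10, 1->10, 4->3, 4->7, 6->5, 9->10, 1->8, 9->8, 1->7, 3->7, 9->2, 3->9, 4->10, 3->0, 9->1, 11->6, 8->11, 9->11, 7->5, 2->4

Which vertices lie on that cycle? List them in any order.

DFS with gray/black marking from 9:
9 gray
  11 gray
    6 gray
      5 gray
      5 black
    6 black
    11→5: 5 black — skip
  11 black
  2 gray
    4 gray
      7 gray
        7→5: 5 black — skip
      7 black
      10 gray
      10 black
      3 gray
        0 gray
        0 black
        3→7: 7 black — skip
        3→10: 10 black — skip
        3→9: 9 is gray → back edge
Back edge closes the cycle 9 → 2 → 4 → 3 → 9; its vertices are {2, 3, 4, 9}.

2, 3, 4, 9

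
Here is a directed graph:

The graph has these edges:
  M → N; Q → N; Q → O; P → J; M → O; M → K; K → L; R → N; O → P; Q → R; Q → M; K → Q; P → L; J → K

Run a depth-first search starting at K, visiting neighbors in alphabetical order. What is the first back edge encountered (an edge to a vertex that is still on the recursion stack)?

DFS from K (visiting neighbors in alphabetical order); mark gray on enter, black on exit:
K gray
  L gray
  L black
  Q gray
    M gray
      M→K: K is gray → back edge
First back edge: M → K.

M→K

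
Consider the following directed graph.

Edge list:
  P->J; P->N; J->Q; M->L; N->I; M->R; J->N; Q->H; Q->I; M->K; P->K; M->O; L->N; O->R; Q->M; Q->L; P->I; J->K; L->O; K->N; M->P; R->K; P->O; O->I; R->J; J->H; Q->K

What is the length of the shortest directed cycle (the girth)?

4

For each vertex v, BFS finds the shortest path from v back to v.
The shortest such closed walk is M → P → J → Q → M, length 4.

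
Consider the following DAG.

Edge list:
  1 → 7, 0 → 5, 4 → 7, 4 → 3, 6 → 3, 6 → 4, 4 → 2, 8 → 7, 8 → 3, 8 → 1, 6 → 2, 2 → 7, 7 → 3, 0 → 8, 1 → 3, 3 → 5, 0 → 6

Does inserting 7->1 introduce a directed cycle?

Yes

Adding 7→1 creates a cycle iff 1 can already reach 7.
Path from 1: 1 → 7.
So 1 → … → 7 → 1 is a cycle.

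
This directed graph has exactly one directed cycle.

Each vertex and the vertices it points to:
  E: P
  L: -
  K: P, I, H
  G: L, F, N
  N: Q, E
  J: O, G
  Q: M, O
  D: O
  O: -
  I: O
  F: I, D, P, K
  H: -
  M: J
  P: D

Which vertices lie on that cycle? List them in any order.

G, J, M, N, Q

DFS with gray/black marking from G:
G gray
  L gray
  L black
  F gray
    I gray
      O gray
      O black
    I black
    D gray
      D→O: O black — skip
    D black
    P gray
      P→D: D black — skip
    P black
    K gray
      K→P: P black — skip
      K→I: I black — skip
      H gray
      H black
    K black
  F black
  N gray
    Q gray
      M gray
        J gray
          J→O: O black — skip
          J→G: G is gray → back edge
Back edge closes the cycle G → N → Q → M → J → G; its vertices are {G, J, M, N, Q}.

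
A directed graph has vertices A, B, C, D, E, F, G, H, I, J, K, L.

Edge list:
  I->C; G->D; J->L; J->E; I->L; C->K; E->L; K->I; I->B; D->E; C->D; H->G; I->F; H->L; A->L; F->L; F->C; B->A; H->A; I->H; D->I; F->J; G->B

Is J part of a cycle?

No

J lies on a cycle iff there is a path from J back to itself.
Exploring from J, it never reaches itself; equivalently, its strongly connected component is a singleton.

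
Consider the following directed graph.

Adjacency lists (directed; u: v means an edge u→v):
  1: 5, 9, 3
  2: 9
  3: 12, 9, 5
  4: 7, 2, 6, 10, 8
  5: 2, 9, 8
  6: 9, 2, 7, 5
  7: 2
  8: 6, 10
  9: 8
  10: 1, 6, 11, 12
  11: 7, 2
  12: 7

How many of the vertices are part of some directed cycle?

A vertex is on a directed cycle iff it belongs to a strongly connected component of size ≥ 2 (or has a self-loop).
The vertices on cycles are {1, 2, 3, 5, 6, 7, 8, 9, 10, 11, 12} — 11 in total.

11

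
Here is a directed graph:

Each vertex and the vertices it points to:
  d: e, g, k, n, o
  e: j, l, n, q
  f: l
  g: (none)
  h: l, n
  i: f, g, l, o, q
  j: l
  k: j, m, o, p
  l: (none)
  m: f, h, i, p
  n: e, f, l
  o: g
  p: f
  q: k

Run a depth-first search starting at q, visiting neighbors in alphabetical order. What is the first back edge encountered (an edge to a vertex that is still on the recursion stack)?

e→n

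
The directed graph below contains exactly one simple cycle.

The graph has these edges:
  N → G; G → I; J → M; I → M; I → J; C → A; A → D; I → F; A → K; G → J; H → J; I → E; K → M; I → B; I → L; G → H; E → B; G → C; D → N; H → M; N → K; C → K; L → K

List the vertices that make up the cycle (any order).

DFS with gray/black marking from N:
N gray
  G gray
    I gray
      M gray
      M black
      F gray
      F black
      L gray
        K gray
          K→M: M black — skip
        K black
      L black
      B gray
      B black
      J gray
        J→M: M black — skip
      J black
      E gray
        E→B: B black — skip
      E black
    I black
    G→J: J black — skip
    C gray
      A gray
        A→K: K black — skip
        D gray
          D→N: N is gray → back edge
Back edge closes the cycle N → G → C → A → D → N; its vertices are {A, C, D, G, N}.

A, C, D, G, N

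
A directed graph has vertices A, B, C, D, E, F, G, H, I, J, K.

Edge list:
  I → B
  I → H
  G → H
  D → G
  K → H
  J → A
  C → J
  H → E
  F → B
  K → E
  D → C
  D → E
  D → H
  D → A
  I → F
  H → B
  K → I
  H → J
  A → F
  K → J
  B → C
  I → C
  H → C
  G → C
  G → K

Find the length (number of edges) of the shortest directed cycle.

For each vertex v, BFS finds the shortest path from v back to v.
The shortest such closed walk is A → F → B → C → J → A, length 5.

5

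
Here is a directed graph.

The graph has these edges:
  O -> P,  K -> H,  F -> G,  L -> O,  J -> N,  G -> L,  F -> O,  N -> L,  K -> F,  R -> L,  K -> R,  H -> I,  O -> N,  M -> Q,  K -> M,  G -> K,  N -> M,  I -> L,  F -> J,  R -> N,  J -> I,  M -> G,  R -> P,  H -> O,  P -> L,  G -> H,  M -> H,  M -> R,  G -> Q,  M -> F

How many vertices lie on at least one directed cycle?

12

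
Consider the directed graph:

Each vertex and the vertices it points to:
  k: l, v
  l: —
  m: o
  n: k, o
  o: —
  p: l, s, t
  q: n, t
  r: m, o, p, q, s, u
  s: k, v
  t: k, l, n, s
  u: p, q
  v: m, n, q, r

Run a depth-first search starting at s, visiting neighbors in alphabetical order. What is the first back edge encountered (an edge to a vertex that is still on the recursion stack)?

DFS from s (visiting neighbors in alphabetical order); mark gray on enter, black on exit:
s gray
  k gray
    l gray
    l black
    v gray
      m gray
        o gray
        o black
      m black
      n gray
        n→k: k is gray → back edge
First back edge: n → k.

n->k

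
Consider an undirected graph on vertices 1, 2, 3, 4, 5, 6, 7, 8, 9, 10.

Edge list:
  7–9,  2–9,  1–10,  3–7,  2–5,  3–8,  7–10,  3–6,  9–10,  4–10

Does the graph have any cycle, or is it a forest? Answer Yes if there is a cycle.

DFS, tracking each vertex's parent; an edge to a visited non-parent vertex closes a cycle.
Start from 9:
visit 9 (parent –)
  visit 7 (parent 9)
    7–9: parent, skip
    visit 10 (parent 7)
      10–9: 9 visited and ≠ parent → cycle
Cycle: 9 – 7 – 10 – 9.

Yes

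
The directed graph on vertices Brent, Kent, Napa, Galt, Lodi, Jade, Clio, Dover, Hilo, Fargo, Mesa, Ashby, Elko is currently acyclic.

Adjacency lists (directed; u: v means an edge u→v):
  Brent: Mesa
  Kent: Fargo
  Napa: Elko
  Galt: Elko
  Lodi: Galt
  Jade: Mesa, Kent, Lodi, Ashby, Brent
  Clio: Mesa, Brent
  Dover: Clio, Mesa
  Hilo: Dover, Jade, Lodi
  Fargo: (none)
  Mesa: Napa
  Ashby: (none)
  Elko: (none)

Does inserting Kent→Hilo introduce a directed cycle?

Adding Kent→Hilo creates a cycle iff Hilo can already reach Kent.
Path from Hilo: Hilo → Jade → Kent.
So Hilo → … → Kent → Hilo is a cycle.

Yes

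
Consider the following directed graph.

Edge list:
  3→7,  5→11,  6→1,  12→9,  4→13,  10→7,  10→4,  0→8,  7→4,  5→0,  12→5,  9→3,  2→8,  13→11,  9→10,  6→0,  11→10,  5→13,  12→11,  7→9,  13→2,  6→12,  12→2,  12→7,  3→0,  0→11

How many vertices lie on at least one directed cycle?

8

A vertex is on a directed cycle iff it belongs to a strongly connected component of size ≥ 2 (or has a self-loop).
The vertices on cycles are {0, 3, 4, 7, 9, 10, 11, 13} — 8 in total.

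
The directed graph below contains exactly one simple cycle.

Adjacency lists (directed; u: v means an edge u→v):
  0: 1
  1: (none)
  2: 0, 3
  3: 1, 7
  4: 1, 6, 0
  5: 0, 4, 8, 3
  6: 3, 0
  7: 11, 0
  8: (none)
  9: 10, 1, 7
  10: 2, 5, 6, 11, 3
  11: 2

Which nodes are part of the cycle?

2, 3, 7, 11

DFS with gray/black marking from 7:
7 gray
  11 gray
    2 gray
      0 gray
        1 gray
        1 black
      0 black
      3 gray
        3→1: 1 black — skip
        3→7: 7 is gray → back edge
Back edge closes the cycle 7 → 11 → 2 → 3 → 7; its vertices are {2, 3, 7, 11}.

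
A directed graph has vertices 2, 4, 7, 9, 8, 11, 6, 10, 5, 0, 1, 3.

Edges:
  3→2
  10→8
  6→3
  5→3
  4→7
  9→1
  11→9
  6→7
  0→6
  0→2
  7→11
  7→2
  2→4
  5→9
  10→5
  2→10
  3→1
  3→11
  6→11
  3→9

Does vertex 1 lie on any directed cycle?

1 lies on a cycle iff there is a path from 1 back to itself.
Exploring from 1, it never reaches itself; equivalently, its strongly connected component is a singleton.

No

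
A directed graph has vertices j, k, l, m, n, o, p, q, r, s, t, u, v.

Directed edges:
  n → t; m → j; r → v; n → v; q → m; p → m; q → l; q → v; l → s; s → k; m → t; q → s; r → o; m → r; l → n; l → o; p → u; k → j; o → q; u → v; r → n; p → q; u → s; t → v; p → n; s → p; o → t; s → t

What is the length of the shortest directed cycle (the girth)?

3

For each vertex v, BFS finds the shortest path from v back to v.
The shortest such closed walk is s → p → u → s, length 3.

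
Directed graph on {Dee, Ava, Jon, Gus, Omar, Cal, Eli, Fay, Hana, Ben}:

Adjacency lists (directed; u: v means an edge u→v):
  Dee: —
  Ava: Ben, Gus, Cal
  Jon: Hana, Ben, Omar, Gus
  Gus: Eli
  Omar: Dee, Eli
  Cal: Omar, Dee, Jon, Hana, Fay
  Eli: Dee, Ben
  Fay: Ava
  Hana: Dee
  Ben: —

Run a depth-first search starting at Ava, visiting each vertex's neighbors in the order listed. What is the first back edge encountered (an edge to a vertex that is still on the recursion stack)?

Fay→Ava

DFS from Ava (visiting each vertex's neighbors in the order listed); mark gray on enter, black on exit:
Ava gray
  Ben gray
  Ben black
  Gus gray
    Eli gray
      Dee gray
      Dee black
      Eli→Ben: Ben black — skip
    Eli black
  Gus black
  Cal gray
    Omar gray
      Omar→Dee: Dee black — skip
      Omar→Eli: Eli black — skip
    Omar black
    Cal→Dee: Dee black — skip
    Jon gray
      Hana gray
        Hana→Dee: Dee black — skip
      Hana black
      Jon→Ben: Ben black — skip
      Jon→Omar: Omar black — skip
      Jon→Gus: Gus black — skip
    Jon black
    Cal→Hana: Hana black — skip
    Fay gray
      Fay→Ava: Ava is gray → back edge
First back edge: Fay → Ava.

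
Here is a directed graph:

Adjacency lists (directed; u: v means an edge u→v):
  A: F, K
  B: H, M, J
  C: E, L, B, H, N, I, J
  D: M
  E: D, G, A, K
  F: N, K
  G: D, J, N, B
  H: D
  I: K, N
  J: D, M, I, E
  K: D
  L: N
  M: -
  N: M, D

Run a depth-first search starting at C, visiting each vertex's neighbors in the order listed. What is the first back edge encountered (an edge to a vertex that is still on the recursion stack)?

J->E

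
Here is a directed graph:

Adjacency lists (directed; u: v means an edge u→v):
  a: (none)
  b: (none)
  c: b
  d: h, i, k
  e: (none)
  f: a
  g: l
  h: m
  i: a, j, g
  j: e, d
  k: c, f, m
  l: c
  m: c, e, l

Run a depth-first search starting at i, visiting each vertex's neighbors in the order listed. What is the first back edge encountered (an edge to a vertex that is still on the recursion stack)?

d→i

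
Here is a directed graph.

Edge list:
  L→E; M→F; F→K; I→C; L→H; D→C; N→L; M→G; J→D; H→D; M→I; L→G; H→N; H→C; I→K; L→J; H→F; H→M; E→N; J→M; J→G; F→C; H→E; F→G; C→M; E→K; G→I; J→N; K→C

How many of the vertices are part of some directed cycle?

11

A vertex is on a directed cycle iff it belongs to a strongly connected component of size ≥ 2 (or has a self-loop).
The vertices on cycles are {C, E, F, G, H, I, J, K, L, M, N} — 11 in total.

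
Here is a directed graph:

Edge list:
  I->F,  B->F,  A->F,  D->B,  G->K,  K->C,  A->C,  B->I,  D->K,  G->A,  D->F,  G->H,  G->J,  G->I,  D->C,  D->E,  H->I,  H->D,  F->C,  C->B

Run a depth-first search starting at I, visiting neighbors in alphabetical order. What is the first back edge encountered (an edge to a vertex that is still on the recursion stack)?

DFS from I (visiting neighbors in alphabetical order); mark gray on enter, black on exit:
I gray
  F gray
    C gray
      B gray
        B→F: F is gray → back edge
First back edge: B → F.

B→F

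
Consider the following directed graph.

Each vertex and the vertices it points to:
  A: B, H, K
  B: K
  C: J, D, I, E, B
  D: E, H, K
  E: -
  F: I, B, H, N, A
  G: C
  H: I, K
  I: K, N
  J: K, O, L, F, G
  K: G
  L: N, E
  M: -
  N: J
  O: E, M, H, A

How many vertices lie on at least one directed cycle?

A vertex is on a directed cycle iff it belongs to a strongly connected component of size ≥ 2 (or has a self-loop).
The vertices on cycles are {A, B, C, D, F, G, H, I, J, K, L, N, O} — 13 in total.

13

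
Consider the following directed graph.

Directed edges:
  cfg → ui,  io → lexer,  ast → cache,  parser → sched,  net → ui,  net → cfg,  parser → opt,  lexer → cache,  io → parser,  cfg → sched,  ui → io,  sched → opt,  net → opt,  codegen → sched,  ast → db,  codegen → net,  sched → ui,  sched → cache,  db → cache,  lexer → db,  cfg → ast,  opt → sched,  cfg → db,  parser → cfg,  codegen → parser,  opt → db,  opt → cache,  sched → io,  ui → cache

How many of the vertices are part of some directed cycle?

6

A vertex is on a directed cycle iff it belongs to a strongly connected component of size ≥ 2 (or has a self-loop).
The vertices on cycles are {io, ui, cfg, opt, sched, parser} — 6 in total.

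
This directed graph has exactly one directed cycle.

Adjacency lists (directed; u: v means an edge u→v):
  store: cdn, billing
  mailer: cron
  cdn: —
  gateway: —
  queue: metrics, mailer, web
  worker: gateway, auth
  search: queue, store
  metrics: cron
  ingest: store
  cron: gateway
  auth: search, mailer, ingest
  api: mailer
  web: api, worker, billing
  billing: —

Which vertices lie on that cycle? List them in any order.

web, auth, queue, search, worker

DFS with gray/black marking from auth:
auth gray
  search gray
    queue gray
      metrics gray
        cron gray
          gateway gray
          gateway black
        cron black
      metrics black
      mailer gray
        mailer→cron: cron black — skip
      mailer black
      web gray
        api gray
          api→mailer: mailer black — skip
        api black
        worker gray
          worker→gateway: gateway black — skip
          worker→auth: auth is gray → back edge
Back edge closes the cycle auth → search → queue → web → worker → auth; its vertices are {web, auth, queue, search, worker}.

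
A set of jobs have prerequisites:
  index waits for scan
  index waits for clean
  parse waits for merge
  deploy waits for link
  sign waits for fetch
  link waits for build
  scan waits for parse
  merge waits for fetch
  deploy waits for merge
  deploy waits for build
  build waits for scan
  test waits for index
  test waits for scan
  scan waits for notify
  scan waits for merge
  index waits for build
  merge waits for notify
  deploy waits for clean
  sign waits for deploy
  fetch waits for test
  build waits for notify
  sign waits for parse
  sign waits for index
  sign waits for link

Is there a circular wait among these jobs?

Yes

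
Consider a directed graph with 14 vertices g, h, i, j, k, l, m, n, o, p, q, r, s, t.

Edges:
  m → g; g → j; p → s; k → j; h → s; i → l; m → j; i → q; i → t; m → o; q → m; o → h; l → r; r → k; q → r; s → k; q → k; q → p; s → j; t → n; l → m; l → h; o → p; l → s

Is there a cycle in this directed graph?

No

DFS with white/gray/black marking, starting from q:
q gray
  p gray
    s gray
      k gray
        j gray
        j black
      k black
      s→j: j black — skip
    s black
  p black
  r gray
    r→k: k black — skip
  r black
  m gray
    o gray
      h gray
        h→s: s black — skip
      h black
      o→p: p black — skip
    o black
    g gray
      g→j: j black — skip
    g black
    m→j: j black — skip
  m black
  q→k: k black — skip
q black
i gray
  l gray
    l→r: r black — skip
    l→h: h black — skip
    l→m: m black — skip
    l→s: s black — skip
  l black
  t gray
    n gray
    n black
  t black
  i→q: q black — skip
i black
Every edge goes to a white or black vertex — no back edge, so the graph is acyclic.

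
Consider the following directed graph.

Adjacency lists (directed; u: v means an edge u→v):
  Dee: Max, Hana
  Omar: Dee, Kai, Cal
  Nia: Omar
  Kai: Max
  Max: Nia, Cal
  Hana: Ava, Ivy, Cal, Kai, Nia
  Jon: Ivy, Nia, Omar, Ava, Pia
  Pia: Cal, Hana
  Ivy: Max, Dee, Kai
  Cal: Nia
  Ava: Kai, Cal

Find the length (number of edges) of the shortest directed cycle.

For each vertex v, BFS finds the shortest path from v back to v.
The shortest such closed walk is Ivy → Dee → Hana → Ivy, length 3.

3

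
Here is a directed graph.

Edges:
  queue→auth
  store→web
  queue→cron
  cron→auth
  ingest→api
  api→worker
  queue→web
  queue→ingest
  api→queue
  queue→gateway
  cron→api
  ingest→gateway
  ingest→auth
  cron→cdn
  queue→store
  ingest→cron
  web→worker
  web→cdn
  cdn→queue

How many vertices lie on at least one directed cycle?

A vertex is on a directed cycle iff it belongs to a strongly connected component of size ≥ 2 (or has a self-loop).
The vertices on cycles are {api, cdn, web, cron, queue, store, ingest} — 7 in total.

7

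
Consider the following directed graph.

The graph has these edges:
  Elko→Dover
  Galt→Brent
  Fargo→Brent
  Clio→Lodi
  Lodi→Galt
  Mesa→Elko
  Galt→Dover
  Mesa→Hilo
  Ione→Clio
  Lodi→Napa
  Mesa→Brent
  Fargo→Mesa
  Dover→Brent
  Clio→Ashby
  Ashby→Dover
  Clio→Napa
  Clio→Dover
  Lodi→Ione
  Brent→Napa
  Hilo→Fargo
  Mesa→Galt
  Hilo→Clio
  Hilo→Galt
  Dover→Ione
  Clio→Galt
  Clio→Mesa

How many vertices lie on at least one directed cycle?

10

A vertex is on a directed cycle iff it belongs to a strongly connected component of size ≥ 2 (or has a self-loop).
The vertices on cycles are {Clio, Elko, Galt, Hilo, Ione, Lodi, Mesa, Ashby, Dover, Fargo} — 10 in total.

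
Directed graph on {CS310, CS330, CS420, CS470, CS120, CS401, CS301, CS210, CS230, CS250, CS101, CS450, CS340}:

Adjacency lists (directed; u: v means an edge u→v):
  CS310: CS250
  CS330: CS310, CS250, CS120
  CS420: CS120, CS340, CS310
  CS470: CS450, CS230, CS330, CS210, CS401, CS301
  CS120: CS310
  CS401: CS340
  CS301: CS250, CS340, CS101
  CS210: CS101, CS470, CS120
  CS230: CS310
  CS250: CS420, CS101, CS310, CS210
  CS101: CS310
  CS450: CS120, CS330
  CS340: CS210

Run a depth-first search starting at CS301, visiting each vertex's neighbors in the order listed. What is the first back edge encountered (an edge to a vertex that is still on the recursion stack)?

DFS from CS301 (visiting each vertex's neighbors in the order listed); mark gray on enter, black on exit:
CS301 gray
  CS250 gray
    CS420 gray
      CS120 gray
        CS310 gray
          CS310→CS250: CS250 is gray → back edge
First back edge: CS310 → CS250.

CS310→CS250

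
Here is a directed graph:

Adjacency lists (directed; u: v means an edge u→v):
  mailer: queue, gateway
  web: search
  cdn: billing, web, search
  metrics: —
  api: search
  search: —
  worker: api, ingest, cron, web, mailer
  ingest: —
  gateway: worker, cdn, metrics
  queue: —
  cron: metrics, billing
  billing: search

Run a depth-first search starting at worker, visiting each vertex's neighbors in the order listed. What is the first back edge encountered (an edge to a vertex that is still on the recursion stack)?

gateway->worker

DFS from worker (visiting each vertex's neighbors in the order listed); mark gray on enter, black on exit:
worker gray
  api gray
    search gray
    search black
  api black
  ingest gray
  ingest black
  cron gray
    metrics gray
    metrics black
    billing gray
      billing→search: search black — skip
    billing black
  cron black
  web gray
    web→search: search black — skip
  web black
  mailer gray
    queue gray
    queue black
    gateway gray
      gateway→worker: worker is gray → back edge
First back edge: gateway → worker.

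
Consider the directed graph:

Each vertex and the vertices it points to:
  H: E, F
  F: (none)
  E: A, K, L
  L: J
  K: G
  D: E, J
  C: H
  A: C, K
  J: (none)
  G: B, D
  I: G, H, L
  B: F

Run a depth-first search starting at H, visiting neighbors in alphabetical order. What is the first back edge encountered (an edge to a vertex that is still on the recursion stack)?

DFS from H (visiting neighbors in alphabetical order); mark gray on enter, black on exit:
H gray
  E gray
    A gray
      C gray
        C→H: H is gray → back edge
First back edge: C → H.

C→H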